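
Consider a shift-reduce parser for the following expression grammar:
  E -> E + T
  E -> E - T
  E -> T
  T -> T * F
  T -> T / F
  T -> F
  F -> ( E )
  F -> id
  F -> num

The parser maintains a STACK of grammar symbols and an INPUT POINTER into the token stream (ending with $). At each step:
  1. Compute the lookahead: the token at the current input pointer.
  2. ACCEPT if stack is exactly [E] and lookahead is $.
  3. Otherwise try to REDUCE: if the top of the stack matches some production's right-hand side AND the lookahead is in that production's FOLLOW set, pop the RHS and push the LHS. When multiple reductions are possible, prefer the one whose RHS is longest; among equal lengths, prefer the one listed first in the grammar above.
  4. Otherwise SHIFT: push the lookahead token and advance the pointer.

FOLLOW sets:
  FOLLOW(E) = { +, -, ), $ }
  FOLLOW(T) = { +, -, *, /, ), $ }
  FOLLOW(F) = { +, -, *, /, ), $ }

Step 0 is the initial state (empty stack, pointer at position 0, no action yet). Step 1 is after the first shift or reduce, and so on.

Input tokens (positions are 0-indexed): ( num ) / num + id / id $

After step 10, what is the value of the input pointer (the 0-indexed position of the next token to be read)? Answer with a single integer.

Answer: 5

Derivation:
Step 1: shift (. Stack=[(] ptr=1 lookahead=num remaining=[num ) / num + id / id $]
Step 2: shift num. Stack=[( num] ptr=2 lookahead=) remaining=[) / num + id / id $]
Step 3: reduce F->num. Stack=[( F] ptr=2 lookahead=) remaining=[) / num + id / id $]
Step 4: reduce T->F. Stack=[( T] ptr=2 lookahead=) remaining=[) / num + id / id $]
Step 5: reduce E->T. Stack=[( E] ptr=2 lookahead=) remaining=[) / num + id / id $]
Step 6: shift ). Stack=[( E )] ptr=3 lookahead=/ remaining=[/ num + id / id $]
Step 7: reduce F->( E ). Stack=[F] ptr=3 lookahead=/ remaining=[/ num + id / id $]
Step 8: reduce T->F. Stack=[T] ptr=3 lookahead=/ remaining=[/ num + id / id $]
Step 9: shift /. Stack=[T /] ptr=4 lookahead=num remaining=[num + id / id $]
Step 10: shift num. Stack=[T / num] ptr=5 lookahead=+ remaining=[+ id / id $]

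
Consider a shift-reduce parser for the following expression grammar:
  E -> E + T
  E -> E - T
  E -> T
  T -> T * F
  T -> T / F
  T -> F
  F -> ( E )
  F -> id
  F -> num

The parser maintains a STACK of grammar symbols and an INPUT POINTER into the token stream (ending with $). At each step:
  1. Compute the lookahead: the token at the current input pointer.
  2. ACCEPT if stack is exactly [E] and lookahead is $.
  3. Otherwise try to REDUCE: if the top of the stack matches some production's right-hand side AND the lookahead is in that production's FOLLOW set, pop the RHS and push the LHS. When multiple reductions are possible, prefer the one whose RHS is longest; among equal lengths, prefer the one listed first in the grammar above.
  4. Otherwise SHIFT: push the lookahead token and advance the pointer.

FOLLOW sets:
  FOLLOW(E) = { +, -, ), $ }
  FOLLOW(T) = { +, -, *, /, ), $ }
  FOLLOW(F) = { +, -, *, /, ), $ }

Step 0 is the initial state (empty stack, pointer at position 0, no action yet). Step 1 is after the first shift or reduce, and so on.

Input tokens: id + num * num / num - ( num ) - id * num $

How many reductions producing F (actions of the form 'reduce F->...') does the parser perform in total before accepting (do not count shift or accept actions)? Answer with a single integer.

Step 1: shift id. Stack=[id] ptr=1 lookahead=+ remaining=[+ num * num / num - ( num ) - id * num $]
Step 2: reduce F->id. Stack=[F] ptr=1 lookahead=+ remaining=[+ num * num / num - ( num ) - id * num $]
Step 3: reduce T->F. Stack=[T] ptr=1 lookahead=+ remaining=[+ num * num / num - ( num ) - id * num $]
Step 4: reduce E->T. Stack=[E] ptr=1 lookahead=+ remaining=[+ num * num / num - ( num ) - id * num $]
Step 5: shift +. Stack=[E +] ptr=2 lookahead=num remaining=[num * num / num - ( num ) - id * num $]
Step 6: shift num. Stack=[E + num] ptr=3 lookahead=* remaining=[* num / num - ( num ) - id * num $]
Step 7: reduce F->num. Stack=[E + F] ptr=3 lookahead=* remaining=[* num / num - ( num ) - id * num $]
Step 8: reduce T->F. Stack=[E + T] ptr=3 lookahead=* remaining=[* num / num - ( num ) - id * num $]
Step 9: shift *. Stack=[E + T *] ptr=4 lookahead=num remaining=[num / num - ( num ) - id * num $]
Step 10: shift num. Stack=[E + T * num] ptr=5 lookahead=/ remaining=[/ num - ( num ) - id * num $]
Step 11: reduce F->num. Stack=[E + T * F] ptr=5 lookahead=/ remaining=[/ num - ( num ) - id * num $]
Step 12: reduce T->T * F. Stack=[E + T] ptr=5 lookahead=/ remaining=[/ num - ( num ) - id * num $]
Step 13: shift /. Stack=[E + T /] ptr=6 lookahead=num remaining=[num - ( num ) - id * num $]
Step 14: shift num. Stack=[E + T / num] ptr=7 lookahead=- remaining=[- ( num ) - id * num $]
Step 15: reduce F->num. Stack=[E + T / F] ptr=7 lookahead=- remaining=[- ( num ) - id * num $]
Step 16: reduce T->T / F. Stack=[E + T] ptr=7 lookahead=- remaining=[- ( num ) - id * num $]
Step 17: reduce E->E + T. Stack=[E] ptr=7 lookahead=- remaining=[- ( num ) - id * num $]
Step 18: shift -. Stack=[E -] ptr=8 lookahead=( remaining=[( num ) - id * num $]
Step 19: shift (. Stack=[E - (] ptr=9 lookahead=num remaining=[num ) - id * num $]
Step 20: shift num. Stack=[E - ( num] ptr=10 lookahead=) remaining=[) - id * num $]
Step 21: reduce F->num. Stack=[E - ( F] ptr=10 lookahead=) remaining=[) - id * num $]
Step 22: reduce T->F. Stack=[E - ( T] ptr=10 lookahead=) remaining=[) - id * num $]
Step 23: reduce E->T. Stack=[E - ( E] ptr=10 lookahead=) remaining=[) - id * num $]
Step 24: shift ). Stack=[E - ( E )] ptr=11 lookahead=- remaining=[- id * num $]
Step 25: reduce F->( E ). Stack=[E - F] ptr=11 lookahead=- remaining=[- id * num $]
Step 26: reduce T->F. Stack=[E - T] ptr=11 lookahead=- remaining=[- id * num $]
Step 27: reduce E->E - T. Stack=[E] ptr=11 lookahead=- remaining=[- id * num $]
Step 28: shift -. Stack=[E -] ptr=12 lookahead=id remaining=[id * num $]
Step 29: shift id. Stack=[E - id] ptr=13 lookahead=* remaining=[* num $]
Step 30: reduce F->id. Stack=[E - F] ptr=13 lookahead=* remaining=[* num $]
Step 31: reduce T->F. Stack=[E - T] ptr=13 lookahead=* remaining=[* num $]
Step 32: shift *. Stack=[E - T *] ptr=14 lookahead=num remaining=[num $]
Step 33: shift num. Stack=[E - T * num] ptr=15 lookahead=$ remaining=[$]
Step 34: reduce F->num. Stack=[E - T * F] ptr=15 lookahead=$ remaining=[$]
Step 35: reduce T->T * F. Stack=[E - T] ptr=15 lookahead=$ remaining=[$]
Step 36: reduce E->E - T. Stack=[E] ptr=15 lookahead=$ remaining=[$]
Step 37: accept. Stack=[E] ptr=15 lookahead=$ remaining=[$]

Answer: 8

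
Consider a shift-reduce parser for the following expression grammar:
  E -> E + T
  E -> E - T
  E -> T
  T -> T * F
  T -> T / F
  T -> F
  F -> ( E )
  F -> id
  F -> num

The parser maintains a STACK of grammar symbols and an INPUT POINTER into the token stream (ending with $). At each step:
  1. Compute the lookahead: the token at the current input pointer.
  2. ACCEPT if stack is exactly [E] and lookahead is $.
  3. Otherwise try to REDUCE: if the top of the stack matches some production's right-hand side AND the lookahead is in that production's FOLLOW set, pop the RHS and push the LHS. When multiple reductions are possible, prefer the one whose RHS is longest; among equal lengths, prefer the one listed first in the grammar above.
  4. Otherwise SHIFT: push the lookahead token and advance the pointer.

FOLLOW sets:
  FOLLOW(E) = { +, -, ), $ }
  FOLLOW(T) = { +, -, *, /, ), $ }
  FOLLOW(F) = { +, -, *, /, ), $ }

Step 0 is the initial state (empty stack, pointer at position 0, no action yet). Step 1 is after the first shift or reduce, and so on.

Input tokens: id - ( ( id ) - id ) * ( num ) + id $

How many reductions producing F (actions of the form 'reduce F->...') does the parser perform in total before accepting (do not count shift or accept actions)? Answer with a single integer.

Step 1: shift id. Stack=[id] ptr=1 lookahead=- remaining=[- ( ( id ) - id ) * ( num ) + id $]
Step 2: reduce F->id. Stack=[F] ptr=1 lookahead=- remaining=[- ( ( id ) - id ) * ( num ) + id $]
Step 3: reduce T->F. Stack=[T] ptr=1 lookahead=- remaining=[- ( ( id ) - id ) * ( num ) + id $]
Step 4: reduce E->T. Stack=[E] ptr=1 lookahead=- remaining=[- ( ( id ) - id ) * ( num ) + id $]
Step 5: shift -. Stack=[E -] ptr=2 lookahead=( remaining=[( ( id ) - id ) * ( num ) + id $]
Step 6: shift (. Stack=[E - (] ptr=3 lookahead=( remaining=[( id ) - id ) * ( num ) + id $]
Step 7: shift (. Stack=[E - ( (] ptr=4 lookahead=id remaining=[id ) - id ) * ( num ) + id $]
Step 8: shift id. Stack=[E - ( ( id] ptr=5 lookahead=) remaining=[) - id ) * ( num ) + id $]
Step 9: reduce F->id. Stack=[E - ( ( F] ptr=5 lookahead=) remaining=[) - id ) * ( num ) + id $]
Step 10: reduce T->F. Stack=[E - ( ( T] ptr=5 lookahead=) remaining=[) - id ) * ( num ) + id $]
Step 11: reduce E->T. Stack=[E - ( ( E] ptr=5 lookahead=) remaining=[) - id ) * ( num ) + id $]
Step 12: shift ). Stack=[E - ( ( E )] ptr=6 lookahead=- remaining=[- id ) * ( num ) + id $]
Step 13: reduce F->( E ). Stack=[E - ( F] ptr=6 lookahead=- remaining=[- id ) * ( num ) + id $]
Step 14: reduce T->F. Stack=[E - ( T] ptr=6 lookahead=- remaining=[- id ) * ( num ) + id $]
Step 15: reduce E->T. Stack=[E - ( E] ptr=6 lookahead=- remaining=[- id ) * ( num ) + id $]
Step 16: shift -. Stack=[E - ( E -] ptr=7 lookahead=id remaining=[id ) * ( num ) + id $]
Step 17: shift id. Stack=[E - ( E - id] ptr=8 lookahead=) remaining=[) * ( num ) + id $]
Step 18: reduce F->id. Stack=[E - ( E - F] ptr=8 lookahead=) remaining=[) * ( num ) + id $]
Step 19: reduce T->F. Stack=[E - ( E - T] ptr=8 lookahead=) remaining=[) * ( num ) + id $]
Step 20: reduce E->E - T. Stack=[E - ( E] ptr=8 lookahead=) remaining=[) * ( num ) + id $]
Step 21: shift ). Stack=[E - ( E )] ptr=9 lookahead=* remaining=[* ( num ) + id $]
Step 22: reduce F->( E ). Stack=[E - F] ptr=9 lookahead=* remaining=[* ( num ) + id $]
Step 23: reduce T->F. Stack=[E - T] ptr=9 lookahead=* remaining=[* ( num ) + id $]
Step 24: shift *. Stack=[E - T *] ptr=10 lookahead=( remaining=[( num ) + id $]
Step 25: shift (. Stack=[E - T * (] ptr=11 lookahead=num remaining=[num ) + id $]
Step 26: shift num. Stack=[E - T * ( num] ptr=12 lookahead=) remaining=[) + id $]
Step 27: reduce F->num. Stack=[E - T * ( F] ptr=12 lookahead=) remaining=[) + id $]
Step 28: reduce T->F. Stack=[E - T * ( T] ptr=12 lookahead=) remaining=[) + id $]
Step 29: reduce E->T. Stack=[E - T * ( E] ptr=12 lookahead=) remaining=[) + id $]
Step 30: shift ). Stack=[E - T * ( E )] ptr=13 lookahead=+ remaining=[+ id $]
Step 31: reduce F->( E ). Stack=[E - T * F] ptr=13 lookahead=+ remaining=[+ id $]
Step 32: reduce T->T * F. Stack=[E - T] ptr=13 lookahead=+ remaining=[+ id $]
Step 33: reduce E->E - T. Stack=[E] ptr=13 lookahead=+ remaining=[+ id $]
Step 34: shift +. Stack=[E +] ptr=14 lookahead=id remaining=[id $]
Step 35: shift id. Stack=[E + id] ptr=15 lookahead=$ remaining=[$]
Step 36: reduce F->id. Stack=[E + F] ptr=15 lookahead=$ remaining=[$]
Step 37: reduce T->F. Stack=[E + T] ptr=15 lookahead=$ remaining=[$]
Step 38: reduce E->E + T. Stack=[E] ptr=15 lookahead=$ remaining=[$]
Step 39: accept. Stack=[E] ptr=15 lookahead=$ remaining=[$]

Answer: 8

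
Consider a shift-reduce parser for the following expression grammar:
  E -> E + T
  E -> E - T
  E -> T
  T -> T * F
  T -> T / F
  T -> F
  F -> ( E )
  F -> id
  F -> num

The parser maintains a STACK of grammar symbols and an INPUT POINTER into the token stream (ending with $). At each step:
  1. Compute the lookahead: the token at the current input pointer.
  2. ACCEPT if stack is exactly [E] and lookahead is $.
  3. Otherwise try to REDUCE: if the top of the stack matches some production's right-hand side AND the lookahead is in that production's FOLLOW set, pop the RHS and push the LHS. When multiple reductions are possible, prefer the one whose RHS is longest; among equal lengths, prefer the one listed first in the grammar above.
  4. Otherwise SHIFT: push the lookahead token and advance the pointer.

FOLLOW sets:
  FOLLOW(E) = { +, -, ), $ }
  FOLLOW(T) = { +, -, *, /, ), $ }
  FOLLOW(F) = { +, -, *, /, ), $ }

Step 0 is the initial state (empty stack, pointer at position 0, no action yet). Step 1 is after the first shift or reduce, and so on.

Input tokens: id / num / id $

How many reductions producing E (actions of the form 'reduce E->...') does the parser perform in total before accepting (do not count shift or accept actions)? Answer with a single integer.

Step 1: shift id. Stack=[id] ptr=1 lookahead=/ remaining=[/ num / id $]
Step 2: reduce F->id. Stack=[F] ptr=1 lookahead=/ remaining=[/ num / id $]
Step 3: reduce T->F. Stack=[T] ptr=1 lookahead=/ remaining=[/ num / id $]
Step 4: shift /. Stack=[T /] ptr=2 lookahead=num remaining=[num / id $]
Step 5: shift num. Stack=[T / num] ptr=3 lookahead=/ remaining=[/ id $]
Step 6: reduce F->num. Stack=[T / F] ptr=3 lookahead=/ remaining=[/ id $]
Step 7: reduce T->T / F. Stack=[T] ptr=3 lookahead=/ remaining=[/ id $]
Step 8: shift /. Stack=[T /] ptr=4 lookahead=id remaining=[id $]
Step 9: shift id. Stack=[T / id] ptr=5 lookahead=$ remaining=[$]
Step 10: reduce F->id. Stack=[T / F] ptr=5 lookahead=$ remaining=[$]
Step 11: reduce T->T / F. Stack=[T] ptr=5 lookahead=$ remaining=[$]
Step 12: reduce E->T. Stack=[E] ptr=5 lookahead=$ remaining=[$]
Step 13: accept. Stack=[E] ptr=5 lookahead=$ remaining=[$]

Answer: 1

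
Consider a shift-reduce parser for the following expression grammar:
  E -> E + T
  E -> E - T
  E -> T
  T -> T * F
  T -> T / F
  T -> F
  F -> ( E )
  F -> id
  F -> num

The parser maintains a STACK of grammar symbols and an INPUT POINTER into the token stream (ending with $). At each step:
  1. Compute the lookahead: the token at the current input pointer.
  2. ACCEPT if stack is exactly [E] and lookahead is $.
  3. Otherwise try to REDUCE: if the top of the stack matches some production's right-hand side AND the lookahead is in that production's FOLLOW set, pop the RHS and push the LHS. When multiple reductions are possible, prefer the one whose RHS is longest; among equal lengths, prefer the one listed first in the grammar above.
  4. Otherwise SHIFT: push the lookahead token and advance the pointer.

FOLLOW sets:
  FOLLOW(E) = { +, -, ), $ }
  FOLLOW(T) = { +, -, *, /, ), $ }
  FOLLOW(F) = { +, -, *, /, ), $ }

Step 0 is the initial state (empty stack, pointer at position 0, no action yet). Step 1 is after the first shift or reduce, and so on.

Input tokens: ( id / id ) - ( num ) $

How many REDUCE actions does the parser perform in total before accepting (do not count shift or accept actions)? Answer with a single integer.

Answer: 14

Derivation:
Step 1: shift (. Stack=[(] ptr=1 lookahead=id remaining=[id / id ) - ( num ) $]
Step 2: shift id. Stack=[( id] ptr=2 lookahead=/ remaining=[/ id ) - ( num ) $]
Step 3: reduce F->id. Stack=[( F] ptr=2 lookahead=/ remaining=[/ id ) - ( num ) $]
Step 4: reduce T->F. Stack=[( T] ptr=2 lookahead=/ remaining=[/ id ) - ( num ) $]
Step 5: shift /. Stack=[( T /] ptr=3 lookahead=id remaining=[id ) - ( num ) $]
Step 6: shift id. Stack=[( T / id] ptr=4 lookahead=) remaining=[) - ( num ) $]
Step 7: reduce F->id. Stack=[( T / F] ptr=4 lookahead=) remaining=[) - ( num ) $]
Step 8: reduce T->T / F. Stack=[( T] ptr=4 lookahead=) remaining=[) - ( num ) $]
Step 9: reduce E->T. Stack=[( E] ptr=4 lookahead=) remaining=[) - ( num ) $]
Step 10: shift ). Stack=[( E )] ptr=5 lookahead=- remaining=[- ( num ) $]
Step 11: reduce F->( E ). Stack=[F] ptr=5 lookahead=- remaining=[- ( num ) $]
Step 12: reduce T->F. Stack=[T] ptr=5 lookahead=- remaining=[- ( num ) $]
Step 13: reduce E->T. Stack=[E] ptr=5 lookahead=- remaining=[- ( num ) $]
Step 14: shift -. Stack=[E -] ptr=6 lookahead=( remaining=[( num ) $]
Step 15: shift (. Stack=[E - (] ptr=7 lookahead=num remaining=[num ) $]
Step 16: shift num. Stack=[E - ( num] ptr=8 lookahead=) remaining=[) $]
Step 17: reduce F->num. Stack=[E - ( F] ptr=8 lookahead=) remaining=[) $]
Step 18: reduce T->F. Stack=[E - ( T] ptr=8 lookahead=) remaining=[) $]
Step 19: reduce E->T. Stack=[E - ( E] ptr=8 lookahead=) remaining=[) $]
Step 20: shift ). Stack=[E - ( E )] ptr=9 lookahead=$ remaining=[$]
Step 21: reduce F->( E ). Stack=[E - F] ptr=9 lookahead=$ remaining=[$]
Step 22: reduce T->F. Stack=[E - T] ptr=9 lookahead=$ remaining=[$]
Step 23: reduce E->E - T. Stack=[E] ptr=9 lookahead=$ remaining=[$]
Step 24: accept. Stack=[E] ptr=9 lookahead=$ remaining=[$]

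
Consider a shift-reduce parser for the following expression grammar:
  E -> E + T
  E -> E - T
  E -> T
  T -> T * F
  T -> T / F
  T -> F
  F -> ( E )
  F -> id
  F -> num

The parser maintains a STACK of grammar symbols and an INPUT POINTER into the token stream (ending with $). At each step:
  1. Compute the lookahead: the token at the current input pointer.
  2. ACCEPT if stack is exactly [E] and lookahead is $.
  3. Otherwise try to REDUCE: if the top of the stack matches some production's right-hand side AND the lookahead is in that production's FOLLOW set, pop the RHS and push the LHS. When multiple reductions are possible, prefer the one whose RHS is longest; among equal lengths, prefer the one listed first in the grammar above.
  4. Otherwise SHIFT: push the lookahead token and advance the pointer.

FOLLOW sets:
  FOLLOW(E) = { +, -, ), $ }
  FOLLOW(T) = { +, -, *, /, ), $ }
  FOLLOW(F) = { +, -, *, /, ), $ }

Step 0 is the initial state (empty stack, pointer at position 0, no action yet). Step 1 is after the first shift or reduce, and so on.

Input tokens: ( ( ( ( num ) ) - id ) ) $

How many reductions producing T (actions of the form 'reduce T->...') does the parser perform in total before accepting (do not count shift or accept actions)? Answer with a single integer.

Step 1: shift (. Stack=[(] ptr=1 lookahead=( remaining=[( ( ( num ) ) - id ) ) $]
Step 2: shift (. Stack=[( (] ptr=2 lookahead=( remaining=[( ( num ) ) - id ) ) $]
Step 3: shift (. Stack=[( ( (] ptr=3 lookahead=( remaining=[( num ) ) - id ) ) $]
Step 4: shift (. Stack=[( ( ( (] ptr=4 lookahead=num remaining=[num ) ) - id ) ) $]
Step 5: shift num. Stack=[( ( ( ( num] ptr=5 lookahead=) remaining=[) ) - id ) ) $]
Step 6: reduce F->num. Stack=[( ( ( ( F] ptr=5 lookahead=) remaining=[) ) - id ) ) $]
Step 7: reduce T->F. Stack=[( ( ( ( T] ptr=5 lookahead=) remaining=[) ) - id ) ) $]
Step 8: reduce E->T. Stack=[( ( ( ( E] ptr=5 lookahead=) remaining=[) ) - id ) ) $]
Step 9: shift ). Stack=[( ( ( ( E )] ptr=6 lookahead=) remaining=[) - id ) ) $]
Step 10: reduce F->( E ). Stack=[( ( ( F] ptr=6 lookahead=) remaining=[) - id ) ) $]
Step 11: reduce T->F. Stack=[( ( ( T] ptr=6 lookahead=) remaining=[) - id ) ) $]
Step 12: reduce E->T. Stack=[( ( ( E] ptr=6 lookahead=) remaining=[) - id ) ) $]
Step 13: shift ). Stack=[( ( ( E )] ptr=7 lookahead=- remaining=[- id ) ) $]
Step 14: reduce F->( E ). Stack=[( ( F] ptr=7 lookahead=- remaining=[- id ) ) $]
Step 15: reduce T->F. Stack=[( ( T] ptr=7 lookahead=- remaining=[- id ) ) $]
Step 16: reduce E->T. Stack=[( ( E] ptr=7 lookahead=- remaining=[- id ) ) $]
Step 17: shift -. Stack=[( ( E -] ptr=8 lookahead=id remaining=[id ) ) $]
Step 18: shift id. Stack=[( ( E - id] ptr=9 lookahead=) remaining=[) ) $]
Step 19: reduce F->id. Stack=[( ( E - F] ptr=9 lookahead=) remaining=[) ) $]
Step 20: reduce T->F. Stack=[( ( E - T] ptr=9 lookahead=) remaining=[) ) $]
Step 21: reduce E->E - T. Stack=[( ( E] ptr=9 lookahead=) remaining=[) ) $]
Step 22: shift ). Stack=[( ( E )] ptr=10 lookahead=) remaining=[) $]
Step 23: reduce F->( E ). Stack=[( F] ptr=10 lookahead=) remaining=[) $]
Step 24: reduce T->F. Stack=[( T] ptr=10 lookahead=) remaining=[) $]
Step 25: reduce E->T. Stack=[( E] ptr=10 lookahead=) remaining=[) $]
Step 26: shift ). Stack=[( E )] ptr=11 lookahead=$ remaining=[$]
Step 27: reduce F->( E ). Stack=[F] ptr=11 lookahead=$ remaining=[$]
Step 28: reduce T->F. Stack=[T] ptr=11 lookahead=$ remaining=[$]
Step 29: reduce E->T. Stack=[E] ptr=11 lookahead=$ remaining=[$]
Step 30: accept. Stack=[E] ptr=11 lookahead=$ remaining=[$]

Answer: 6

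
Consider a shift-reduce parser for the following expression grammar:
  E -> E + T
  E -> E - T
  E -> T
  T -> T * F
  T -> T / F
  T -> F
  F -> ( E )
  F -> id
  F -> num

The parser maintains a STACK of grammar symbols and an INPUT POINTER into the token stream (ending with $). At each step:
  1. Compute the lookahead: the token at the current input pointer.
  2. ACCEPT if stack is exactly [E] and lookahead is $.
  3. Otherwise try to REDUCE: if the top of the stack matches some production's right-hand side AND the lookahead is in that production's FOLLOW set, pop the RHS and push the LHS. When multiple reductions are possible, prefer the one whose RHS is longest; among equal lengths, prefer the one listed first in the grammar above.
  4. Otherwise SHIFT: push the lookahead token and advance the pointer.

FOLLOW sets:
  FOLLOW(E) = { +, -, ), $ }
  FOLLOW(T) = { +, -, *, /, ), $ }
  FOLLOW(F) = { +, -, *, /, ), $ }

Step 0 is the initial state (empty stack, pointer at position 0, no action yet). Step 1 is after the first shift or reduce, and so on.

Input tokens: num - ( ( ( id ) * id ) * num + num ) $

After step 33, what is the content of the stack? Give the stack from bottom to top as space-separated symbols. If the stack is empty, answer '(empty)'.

Answer: E - ( E

Derivation:
Step 1: shift num. Stack=[num] ptr=1 lookahead=- remaining=[- ( ( ( id ) * id ) * num + num ) $]
Step 2: reduce F->num. Stack=[F] ptr=1 lookahead=- remaining=[- ( ( ( id ) * id ) * num + num ) $]
Step 3: reduce T->F. Stack=[T] ptr=1 lookahead=- remaining=[- ( ( ( id ) * id ) * num + num ) $]
Step 4: reduce E->T. Stack=[E] ptr=1 lookahead=- remaining=[- ( ( ( id ) * id ) * num + num ) $]
Step 5: shift -. Stack=[E -] ptr=2 lookahead=( remaining=[( ( ( id ) * id ) * num + num ) $]
Step 6: shift (. Stack=[E - (] ptr=3 lookahead=( remaining=[( ( id ) * id ) * num + num ) $]
Step 7: shift (. Stack=[E - ( (] ptr=4 lookahead=( remaining=[( id ) * id ) * num + num ) $]
Step 8: shift (. Stack=[E - ( ( (] ptr=5 lookahead=id remaining=[id ) * id ) * num + num ) $]
Step 9: shift id. Stack=[E - ( ( ( id] ptr=6 lookahead=) remaining=[) * id ) * num + num ) $]
Step 10: reduce F->id. Stack=[E - ( ( ( F] ptr=6 lookahead=) remaining=[) * id ) * num + num ) $]
Step 11: reduce T->F. Stack=[E - ( ( ( T] ptr=6 lookahead=) remaining=[) * id ) * num + num ) $]
Step 12: reduce E->T. Stack=[E - ( ( ( E] ptr=6 lookahead=) remaining=[) * id ) * num + num ) $]
Step 13: shift ). Stack=[E - ( ( ( E )] ptr=7 lookahead=* remaining=[* id ) * num + num ) $]
Step 14: reduce F->( E ). Stack=[E - ( ( F] ptr=7 lookahead=* remaining=[* id ) * num + num ) $]
Step 15: reduce T->F. Stack=[E - ( ( T] ptr=7 lookahead=* remaining=[* id ) * num + num ) $]
Step 16: shift *. Stack=[E - ( ( T *] ptr=8 lookahead=id remaining=[id ) * num + num ) $]
Step 17: shift id. Stack=[E - ( ( T * id] ptr=9 lookahead=) remaining=[) * num + num ) $]
Step 18: reduce F->id. Stack=[E - ( ( T * F] ptr=9 lookahead=) remaining=[) * num + num ) $]
Step 19: reduce T->T * F. Stack=[E - ( ( T] ptr=9 lookahead=) remaining=[) * num + num ) $]
Step 20: reduce E->T. Stack=[E - ( ( E] ptr=9 lookahead=) remaining=[) * num + num ) $]
Step 21: shift ). Stack=[E - ( ( E )] ptr=10 lookahead=* remaining=[* num + num ) $]
Step 22: reduce F->( E ). Stack=[E - ( F] ptr=10 lookahead=* remaining=[* num + num ) $]
Step 23: reduce T->F. Stack=[E - ( T] ptr=10 lookahead=* remaining=[* num + num ) $]
Step 24: shift *. Stack=[E - ( T *] ptr=11 lookahead=num remaining=[num + num ) $]
Step 25: shift num. Stack=[E - ( T * num] ptr=12 lookahead=+ remaining=[+ num ) $]
Step 26: reduce F->num. Stack=[E - ( T * F] ptr=12 lookahead=+ remaining=[+ num ) $]
Step 27: reduce T->T * F. Stack=[E - ( T] ptr=12 lookahead=+ remaining=[+ num ) $]
Step 28: reduce E->T. Stack=[E - ( E] ptr=12 lookahead=+ remaining=[+ num ) $]
Step 29: shift +. Stack=[E - ( E +] ptr=13 lookahead=num remaining=[num ) $]
Step 30: shift num. Stack=[E - ( E + num] ptr=14 lookahead=) remaining=[) $]
Step 31: reduce F->num. Stack=[E - ( E + F] ptr=14 lookahead=) remaining=[) $]
Step 32: reduce T->F. Stack=[E - ( E + T] ptr=14 lookahead=) remaining=[) $]
Step 33: reduce E->E + T. Stack=[E - ( E] ptr=14 lookahead=) remaining=[) $]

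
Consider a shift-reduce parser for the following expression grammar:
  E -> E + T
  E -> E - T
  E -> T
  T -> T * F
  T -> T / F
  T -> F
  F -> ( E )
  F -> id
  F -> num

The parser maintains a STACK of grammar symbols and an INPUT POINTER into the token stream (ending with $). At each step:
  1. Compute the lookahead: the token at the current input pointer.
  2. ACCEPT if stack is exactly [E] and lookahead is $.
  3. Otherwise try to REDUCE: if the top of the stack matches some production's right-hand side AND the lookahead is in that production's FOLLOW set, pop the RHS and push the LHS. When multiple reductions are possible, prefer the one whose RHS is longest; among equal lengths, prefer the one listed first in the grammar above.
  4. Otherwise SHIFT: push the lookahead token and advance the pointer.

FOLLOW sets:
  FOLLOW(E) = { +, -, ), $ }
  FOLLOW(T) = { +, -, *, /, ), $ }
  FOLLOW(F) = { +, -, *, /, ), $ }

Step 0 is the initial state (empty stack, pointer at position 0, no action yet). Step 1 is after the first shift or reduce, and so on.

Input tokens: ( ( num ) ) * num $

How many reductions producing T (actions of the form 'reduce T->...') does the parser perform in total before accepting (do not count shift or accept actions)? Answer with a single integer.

Step 1: shift (. Stack=[(] ptr=1 lookahead=( remaining=[( num ) ) * num $]
Step 2: shift (. Stack=[( (] ptr=2 lookahead=num remaining=[num ) ) * num $]
Step 3: shift num. Stack=[( ( num] ptr=3 lookahead=) remaining=[) ) * num $]
Step 4: reduce F->num. Stack=[( ( F] ptr=3 lookahead=) remaining=[) ) * num $]
Step 5: reduce T->F. Stack=[( ( T] ptr=3 lookahead=) remaining=[) ) * num $]
Step 6: reduce E->T. Stack=[( ( E] ptr=3 lookahead=) remaining=[) ) * num $]
Step 7: shift ). Stack=[( ( E )] ptr=4 lookahead=) remaining=[) * num $]
Step 8: reduce F->( E ). Stack=[( F] ptr=4 lookahead=) remaining=[) * num $]
Step 9: reduce T->F. Stack=[( T] ptr=4 lookahead=) remaining=[) * num $]
Step 10: reduce E->T. Stack=[( E] ptr=4 lookahead=) remaining=[) * num $]
Step 11: shift ). Stack=[( E )] ptr=5 lookahead=* remaining=[* num $]
Step 12: reduce F->( E ). Stack=[F] ptr=5 lookahead=* remaining=[* num $]
Step 13: reduce T->F. Stack=[T] ptr=5 lookahead=* remaining=[* num $]
Step 14: shift *. Stack=[T *] ptr=6 lookahead=num remaining=[num $]
Step 15: shift num. Stack=[T * num] ptr=7 lookahead=$ remaining=[$]
Step 16: reduce F->num. Stack=[T * F] ptr=7 lookahead=$ remaining=[$]
Step 17: reduce T->T * F. Stack=[T] ptr=7 lookahead=$ remaining=[$]
Step 18: reduce E->T. Stack=[E] ptr=7 lookahead=$ remaining=[$]
Step 19: accept. Stack=[E] ptr=7 lookahead=$ remaining=[$]

Answer: 4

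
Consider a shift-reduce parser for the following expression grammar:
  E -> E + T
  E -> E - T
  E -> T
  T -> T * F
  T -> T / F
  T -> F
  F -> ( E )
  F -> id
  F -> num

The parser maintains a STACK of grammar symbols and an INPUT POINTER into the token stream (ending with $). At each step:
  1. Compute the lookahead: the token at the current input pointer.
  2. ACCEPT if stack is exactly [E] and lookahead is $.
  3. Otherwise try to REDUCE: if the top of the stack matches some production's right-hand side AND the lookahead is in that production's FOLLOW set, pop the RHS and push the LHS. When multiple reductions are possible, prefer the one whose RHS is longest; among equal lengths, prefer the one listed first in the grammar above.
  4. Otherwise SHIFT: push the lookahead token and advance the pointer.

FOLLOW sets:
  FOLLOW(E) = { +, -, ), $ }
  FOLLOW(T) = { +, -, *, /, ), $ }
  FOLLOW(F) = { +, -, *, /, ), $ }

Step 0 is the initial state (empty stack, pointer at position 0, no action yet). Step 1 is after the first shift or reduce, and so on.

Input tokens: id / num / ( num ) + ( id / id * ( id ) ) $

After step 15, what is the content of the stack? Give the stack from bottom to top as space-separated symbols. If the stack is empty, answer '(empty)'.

Answer: T / F

Derivation:
Step 1: shift id. Stack=[id] ptr=1 lookahead=/ remaining=[/ num / ( num ) + ( id / id * ( id ) ) $]
Step 2: reduce F->id. Stack=[F] ptr=1 lookahead=/ remaining=[/ num / ( num ) + ( id / id * ( id ) ) $]
Step 3: reduce T->F. Stack=[T] ptr=1 lookahead=/ remaining=[/ num / ( num ) + ( id / id * ( id ) ) $]
Step 4: shift /. Stack=[T /] ptr=2 lookahead=num remaining=[num / ( num ) + ( id / id * ( id ) ) $]
Step 5: shift num. Stack=[T / num] ptr=3 lookahead=/ remaining=[/ ( num ) + ( id / id * ( id ) ) $]
Step 6: reduce F->num. Stack=[T / F] ptr=3 lookahead=/ remaining=[/ ( num ) + ( id / id * ( id ) ) $]
Step 7: reduce T->T / F. Stack=[T] ptr=3 lookahead=/ remaining=[/ ( num ) + ( id / id * ( id ) ) $]
Step 8: shift /. Stack=[T /] ptr=4 lookahead=( remaining=[( num ) + ( id / id * ( id ) ) $]
Step 9: shift (. Stack=[T / (] ptr=5 lookahead=num remaining=[num ) + ( id / id * ( id ) ) $]
Step 10: shift num. Stack=[T / ( num] ptr=6 lookahead=) remaining=[) + ( id / id * ( id ) ) $]
Step 11: reduce F->num. Stack=[T / ( F] ptr=6 lookahead=) remaining=[) + ( id / id * ( id ) ) $]
Step 12: reduce T->F. Stack=[T / ( T] ptr=6 lookahead=) remaining=[) + ( id / id * ( id ) ) $]
Step 13: reduce E->T. Stack=[T / ( E] ptr=6 lookahead=) remaining=[) + ( id / id * ( id ) ) $]
Step 14: shift ). Stack=[T / ( E )] ptr=7 lookahead=+ remaining=[+ ( id / id * ( id ) ) $]
Step 15: reduce F->( E ). Stack=[T / F] ptr=7 lookahead=+ remaining=[+ ( id / id * ( id ) ) $]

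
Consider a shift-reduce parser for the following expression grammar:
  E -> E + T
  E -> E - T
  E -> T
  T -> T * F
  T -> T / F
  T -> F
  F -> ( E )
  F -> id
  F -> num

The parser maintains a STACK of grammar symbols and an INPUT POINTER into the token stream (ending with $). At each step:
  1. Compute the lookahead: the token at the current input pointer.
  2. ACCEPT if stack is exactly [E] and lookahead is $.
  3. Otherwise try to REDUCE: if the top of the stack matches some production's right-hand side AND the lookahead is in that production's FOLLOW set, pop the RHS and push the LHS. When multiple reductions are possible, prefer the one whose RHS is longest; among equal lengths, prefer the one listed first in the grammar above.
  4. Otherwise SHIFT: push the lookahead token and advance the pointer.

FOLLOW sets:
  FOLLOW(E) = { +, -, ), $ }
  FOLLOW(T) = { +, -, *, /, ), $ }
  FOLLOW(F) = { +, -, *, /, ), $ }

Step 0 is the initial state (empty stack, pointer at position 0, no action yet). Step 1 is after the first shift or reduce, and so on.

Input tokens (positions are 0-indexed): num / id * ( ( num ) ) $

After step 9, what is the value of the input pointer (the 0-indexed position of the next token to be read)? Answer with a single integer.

Step 1: shift num. Stack=[num] ptr=1 lookahead=/ remaining=[/ id * ( ( num ) ) $]
Step 2: reduce F->num. Stack=[F] ptr=1 lookahead=/ remaining=[/ id * ( ( num ) ) $]
Step 3: reduce T->F. Stack=[T] ptr=1 lookahead=/ remaining=[/ id * ( ( num ) ) $]
Step 4: shift /. Stack=[T /] ptr=2 lookahead=id remaining=[id * ( ( num ) ) $]
Step 5: shift id. Stack=[T / id] ptr=3 lookahead=* remaining=[* ( ( num ) ) $]
Step 6: reduce F->id. Stack=[T / F] ptr=3 lookahead=* remaining=[* ( ( num ) ) $]
Step 7: reduce T->T / F. Stack=[T] ptr=3 lookahead=* remaining=[* ( ( num ) ) $]
Step 8: shift *. Stack=[T *] ptr=4 lookahead=( remaining=[( ( num ) ) $]
Step 9: shift (. Stack=[T * (] ptr=5 lookahead=( remaining=[( num ) ) $]

Answer: 5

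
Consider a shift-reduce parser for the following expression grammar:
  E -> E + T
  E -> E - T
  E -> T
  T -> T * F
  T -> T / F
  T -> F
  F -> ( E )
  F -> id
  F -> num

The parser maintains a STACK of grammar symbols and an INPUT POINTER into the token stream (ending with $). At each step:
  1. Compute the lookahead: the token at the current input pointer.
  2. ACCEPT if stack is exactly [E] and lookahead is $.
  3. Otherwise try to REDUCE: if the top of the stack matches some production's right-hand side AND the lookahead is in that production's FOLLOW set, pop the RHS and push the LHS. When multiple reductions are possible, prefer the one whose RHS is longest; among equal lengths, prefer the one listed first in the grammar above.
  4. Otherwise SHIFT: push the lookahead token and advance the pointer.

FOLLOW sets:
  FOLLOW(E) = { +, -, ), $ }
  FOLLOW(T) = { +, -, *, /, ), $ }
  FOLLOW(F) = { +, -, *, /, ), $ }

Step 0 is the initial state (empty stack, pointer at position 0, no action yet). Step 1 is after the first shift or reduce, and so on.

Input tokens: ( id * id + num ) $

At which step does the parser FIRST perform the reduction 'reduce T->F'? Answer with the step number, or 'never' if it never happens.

Step 1: shift (. Stack=[(] ptr=1 lookahead=id remaining=[id * id + num ) $]
Step 2: shift id. Stack=[( id] ptr=2 lookahead=* remaining=[* id + num ) $]
Step 3: reduce F->id. Stack=[( F] ptr=2 lookahead=* remaining=[* id + num ) $]
Step 4: reduce T->F. Stack=[( T] ptr=2 lookahead=* remaining=[* id + num ) $]

Answer: 4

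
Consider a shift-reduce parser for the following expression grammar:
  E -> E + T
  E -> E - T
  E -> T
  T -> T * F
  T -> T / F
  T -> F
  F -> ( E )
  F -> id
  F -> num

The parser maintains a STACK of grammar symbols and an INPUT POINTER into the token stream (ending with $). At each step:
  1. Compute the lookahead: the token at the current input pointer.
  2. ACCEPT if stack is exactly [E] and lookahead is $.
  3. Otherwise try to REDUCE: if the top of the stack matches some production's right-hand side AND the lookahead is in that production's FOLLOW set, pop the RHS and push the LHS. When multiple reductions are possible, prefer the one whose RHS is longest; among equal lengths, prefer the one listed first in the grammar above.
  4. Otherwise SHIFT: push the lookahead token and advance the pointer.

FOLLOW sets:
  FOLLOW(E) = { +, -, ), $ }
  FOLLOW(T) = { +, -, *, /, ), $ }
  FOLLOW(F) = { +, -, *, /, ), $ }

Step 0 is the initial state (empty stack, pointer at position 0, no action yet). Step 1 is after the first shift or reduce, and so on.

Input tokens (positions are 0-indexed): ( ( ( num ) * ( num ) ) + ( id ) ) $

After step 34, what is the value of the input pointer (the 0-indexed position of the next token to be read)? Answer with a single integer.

Step 1: shift (. Stack=[(] ptr=1 lookahead=( remaining=[( ( num ) * ( num ) ) + ( id ) ) $]
Step 2: shift (. Stack=[( (] ptr=2 lookahead=( remaining=[( num ) * ( num ) ) + ( id ) ) $]
Step 3: shift (. Stack=[( ( (] ptr=3 lookahead=num remaining=[num ) * ( num ) ) + ( id ) ) $]
Step 4: shift num. Stack=[( ( ( num] ptr=4 lookahead=) remaining=[) * ( num ) ) + ( id ) ) $]
Step 5: reduce F->num. Stack=[( ( ( F] ptr=4 lookahead=) remaining=[) * ( num ) ) + ( id ) ) $]
Step 6: reduce T->F. Stack=[( ( ( T] ptr=4 lookahead=) remaining=[) * ( num ) ) + ( id ) ) $]
Step 7: reduce E->T. Stack=[( ( ( E] ptr=4 lookahead=) remaining=[) * ( num ) ) + ( id ) ) $]
Step 8: shift ). Stack=[( ( ( E )] ptr=5 lookahead=* remaining=[* ( num ) ) + ( id ) ) $]
Step 9: reduce F->( E ). Stack=[( ( F] ptr=5 lookahead=* remaining=[* ( num ) ) + ( id ) ) $]
Step 10: reduce T->F. Stack=[( ( T] ptr=5 lookahead=* remaining=[* ( num ) ) + ( id ) ) $]
Step 11: shift *. Stack=[( ( T *] ptr=6 lookahead=( remaining=[( num ) ) + ( id ) ) $]
Step 12: shift (. Stack=[( ( T * (] ptr=7 lookahead=num remaining=[num ) ) + ( id ) ) $]
Step 13: shift num. Stack=[( ( T * ( num] ptr=8 lookahead=) remaining=[) ) + ( id ) ) $]
Step 14: reduce F->num. Stack=[( ( T * ( F] ptr=8 lookahead=) remaining=[) ) + ( id ) ) $]
Step 15: reduce T->F. Stack=[( ( T * ( T] ptr=8 lookahead=) remaining=[) ) + ( id ) ) $]
Step 16: reduce E->T. Stack=[( ( T * ( E] ptr=8 lookahead=) remaining=[) ) + ( id ) ) $]
Step 17: shift ). Stack=[( ( T * ( E )] ptr=9 lookahead=) remaining=[) + ( id ) ) $]
Step 18: reduce F->( E ). Stack=[( ( T * F] ptr=9 lookahead=) remaining=[) + ( id ) ) $]
Step 19: reduce T->T * F. Stack=[( ( T] ptr=9 lookahead=) remaining=[) + ( id ) ) $]
Step 20: reduce E->T. Stack=[( ( E] ptr=9 lookahead=) remaining=[) + ( id ) ) $]
Step 21: shift ). Stack=[( ( E )] ptr=10 lookahead=+ remaining=[+ ( id ) ) $]
Step 22: reduce F->( E ). Stack=[( F] ptr=10 lookahead=+ remaining=[+ ( id ) ) $]
Step 23: reduce T->F. Stack=[( T] ptr=10 lookahead=+ remaining=[+ ( id ) ) $]
Step 24: reduce E->T. Stack=[( E] ptr=10 lookahead=+ remaining=[+ ( id ) ) $]
Step 25: shift +. Stack=[( E +] ptr=11 lookahead=( remaining=[( id ) ) $]
Step 26: shift (. Stack=[( E + (] ptr=12 lookahead=id remaining=[id ) ) $]
Step 27: shift id. Stack=[( E + ( id] ptr=13 lookahead=) remaining=[) ) $]
Step 28: reduce F->id. Stack=[( E + ( F] ptr=13 lookahead=) remaining=[) ) $]
Step 29: reduce T->F. Stack=[( E + ( T] ptr=13 lookahead=) remaining=[) ) $]
Step 30: reduce E->T. Stack=[( E + ( E] ptr=13 lookahead=) remaining=[) ) $]
Step 31: shift ). Stack=[( E + ( E )] ptr=14 lookahead=) remaining=[) $]
Step 32: reduce F->( E ). Stack=[( E + F] ptr=14 lookahead=) remaining=[) $]
Step 33: reduce T->F. Stack=[( E + T] ptr=14 lookahead=) remaining=[) $]
Step 34: reduce E->E + T. Stack=[( E] ptr=14 lookahead=) remaining=[) $]

Answer: 14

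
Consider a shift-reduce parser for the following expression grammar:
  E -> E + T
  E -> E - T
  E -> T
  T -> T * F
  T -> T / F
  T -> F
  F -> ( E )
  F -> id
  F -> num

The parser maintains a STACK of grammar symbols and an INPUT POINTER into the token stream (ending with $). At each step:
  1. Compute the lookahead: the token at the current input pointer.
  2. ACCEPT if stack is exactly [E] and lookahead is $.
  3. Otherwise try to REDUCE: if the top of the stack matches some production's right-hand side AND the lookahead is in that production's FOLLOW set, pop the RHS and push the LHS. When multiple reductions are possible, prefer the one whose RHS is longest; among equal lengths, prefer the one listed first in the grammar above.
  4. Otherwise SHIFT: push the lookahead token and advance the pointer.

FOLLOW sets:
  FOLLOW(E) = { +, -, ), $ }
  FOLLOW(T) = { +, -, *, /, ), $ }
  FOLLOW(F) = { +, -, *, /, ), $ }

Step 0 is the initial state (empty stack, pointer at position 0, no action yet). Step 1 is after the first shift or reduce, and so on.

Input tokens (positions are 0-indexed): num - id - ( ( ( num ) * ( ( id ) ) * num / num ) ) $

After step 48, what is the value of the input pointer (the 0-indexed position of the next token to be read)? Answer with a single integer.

Answer: 21

Derivation:
Step 1: shift num. Stack=[num] ptr=1 lookahead=- remaining=[- id - ( ( ( num ) * ( ( id ) ) * num / num ) ) $]
Step 2: reduce F->num. Stack=[F] ptr=1 lookahead=- remaining=[- id - ( ( ( num ) * ( ( id ) ) * num / num ) ) $]
Step 3: reduce T->F. Stack=[T] ptr=1 lookahead=- remaining=[- id - ( ( ( num ) * ( ( id ) ) * num / num ) ) $]
Step 4: reduce E->T. Stack=[E] ptr=1 lookahead=- remaining=[- id - ( ( ( num ) * ( ( id ) ) * num / num ) ) $]
Step 5: shift -. Stack=[E -] ptr=2 lookahead=id remaining=[id - ( ( ( num ) * ( ( id ) ) * num / num ) ) $]
Step 6: shift id. Stack=[E - id] ptr=3 lookahead=- remaining=[- ( ( ( num ) * ( ( id ) ) * num / num ) ) $]
Step 7: reduce F->id. Stack=[E - F] ptr=3 lookahead=- remaining=[- ( ( ( num ) * ( ( id ) ) * num / num ) ) $]
Step 8: reduce T->F. Stack=[E - T] ptr=3 lookahead=- remaining=[- ( ( ( num ) * ( ( id ) ) * num / num ) ) $]
Step 9: reduce E->E - T. Stack=[E] ptr=3 lookahead=- remaining=[- ( ( ( num ) * ( ( id ) ) * num / num ) ) $]
Step 10: shift -. Stack=[E -] ptr=4 lookahead=( remaining=[( ( ( num ) * ( ( id ) ) * num / num ) ) $]
Step 11: shift (. Stack=[E - (] ptr=5 lookahead=( remaining=[( ( num ) * ( ( id ) ) * num / num ) ) $]
Step 12: shift (. Stack=[E - ( (] ptr=6 lookahead=( remaining=[( num ) * ( ( id ) ) * num / num ) ) $]
Step 13: shift (. Stack=[E - ( ( (] ptr=7 lookahead=num remaining=[num ) * ( ( id ) ) * num / num ) ) $]
Step 14: shift num. Stack=[E - ( ( ( num] ptr=8 lookahead=) remaining=[) * ( ( id ) ) * num / num ) ) $]
Step 15: reduce F->num. Stack=[E - ( ( ( F] ptr=8 lookahead=) remaining=[) * ( ( id ) ) * num / num ) ) $]
Step 16: reduce T->F. Stack=[E - ( ( ( T] ptr=8 lookahead=) remaining=[) * ( ( id ) ) * num / num ) ) $]
Step 17: reduce E->T. Stack=[E - ( ( ( E] ptr=8 lookahead=) remaining=[) * ( ( id ) ) * num / num ) ) $]
Step 18: shift ). Stack=[E - ( ( ( E )] ptr=9 lookahead=* remaining=[* ( ( id ) ) * num / num ) ) $]
Step 19: reduce F->( E ). Stack=[E - ( ( F] ptr=9 lookahead=* remaining=[* ( ( id ) ) * num / num ) ) $]
Step 20: reduce T->F. Stack=[E - ( ( T] ptr=9 lookahead=* remaining=[* ( ( id ) ) * num / num ) ) $]
Step 21: shift *. Stack=[E - ( ( T *] ptr=10 lookahead=( remaining=[( ( id ) ) * num / num ) ) $]
Step 22: shift (. Stack=[E - ( ( T * (] ptr=11 lookahead=( remaining=[( id ) ) * num / num ) ) $]
Step 23: shift (. Stack=[E - ( ( T * ( (] ptr=12 lookahead=id remaining=[id ) ) * num / num ) ) $]
Step 24: shift id. Stack=[E - ( ( T * ( ( id] ptr=13 lookahead=) remaining=[) ) * num / num ) ) $]
Step 25: reduce F->id. Stack=[E - ( ( T * ( ( F] ptr=13 lookahead=) remaining=[) ) * num / num ) ) $]
Step 26: reduce T->F. Stack=[E - ( ( T * ( ( T] ptr=13 lookahead=) remaining=[) ) * num / num ) ) $]
Step 27: reduce E->T. Stack=[E - ( ( T * ( ( E] ptr=13 lookahead=) remaining=[) ) * num / num ) ) $]
Step 28: shift ). Stack=[E - ( ( T * ( ( E )] ptr=14 lookahead=) remaining=[) * num / num ) ) $]
Step 29: reduce F->( E ). Stack=[E - ( ( T * ( F] ptr=14 lookahead=) remaining=[) * num / num ) ) $]
Step 30: reduce T->F. Stack=[E - ( ( T * ( T] ptr=14 lookahead=) remaining=[) * num / num ) ) $]
Step 31: reduce E->T. Stack=[E - ( ( T * ( E] ptr=14 lookahead=) remaining=[) * num / num ) ) $]
Step 32: shift ). Stack=[E - ( ( T * ( E )] ptr=15 lookahead=* remaining=[* num / num ) ) $]
Step 33: reduce F->( E ). Stack=[E - ( ( T * F] ptr=15 lookahead=* remaining=[* num / num ) ) $]
Step 34: reduce T->T * F. Stack=[E - ( ( T] ptr=15 lookahead=* remaining=[* num / num ) ) $]
Step 35: shift *. Stack=[E - ( ( T *] ptr=16 lookahead=num remaining=[num / num ) ) $]
Step 36: shift num. Stack=[E - ( ( T * num] ptr=17 lookahead=/ remaining=[/ num ) ) $]
Step 37: reduce F->num. Stack=[E - ( ( T * F] ptr=17 lookahead=/ remaining=[/ num ) ) $]
Step 38: reduce T->T * F. Stack=[E - ( ( T] ptr=17 lookahead=/ remaining=[/ num ) ) $]
Step 39: shift /. Stack=[E - ( ( T /] ptr=18 lookahead=num remaining=[num ) ) $]
Step 40: shift num. Stack=[E - ( ( T / num] ptr=19 lookahead=) remaining=[) ) $]
Step 41: reduce F->num. Stack=[E - ( ( T / F] ptr=19 lookahead=) remaining=[) ) $]
Step 42: reduce T->T / F. Stack=[E - ( ( T] ptr=19 lookahead=) remaining=[) ) $]
Step 43: reduce E->T. Stack=[E - ( ( E] ptr=19 lookahead=) remaining=[) ) $]
Step 44: shift ). Stack=[E - ( ( E )] ptr=20 lookahead=) remaining=[) $]
Step 45: reduce F->( E ). Stack=[E - ( F] ptr=20 lookahead=) remaining=[) $]
Step 46: reduce T->F. Stack=[E - ( T] ptr=20 lookahead=) remaining=[) $]
Step 47: reduce E->T. Stack=[E - ( E] ptr=20 lookahead=) remaining=[) $]
Step 48: shift ). Stack=[E - ( E )] ptr=21 lookahead=$ remaining=[$]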